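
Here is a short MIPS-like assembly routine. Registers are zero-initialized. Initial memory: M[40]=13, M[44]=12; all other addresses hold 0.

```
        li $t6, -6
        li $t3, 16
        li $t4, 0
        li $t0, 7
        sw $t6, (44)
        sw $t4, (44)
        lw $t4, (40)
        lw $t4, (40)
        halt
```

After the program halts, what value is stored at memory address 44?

0

after li $t6, -6: $t6=-6
after li $t3, 16: $t3=16
after li $t4, 0: $t4=0
after li $t0, 7: $t0=7
sw $t6, (44) → M[44]=-6
sw $t4, (44) → M[44]=0
after lw $t4, (40): $t4=M[40]=13
after lw $t4, (40): $t4=M[40]=13
halt.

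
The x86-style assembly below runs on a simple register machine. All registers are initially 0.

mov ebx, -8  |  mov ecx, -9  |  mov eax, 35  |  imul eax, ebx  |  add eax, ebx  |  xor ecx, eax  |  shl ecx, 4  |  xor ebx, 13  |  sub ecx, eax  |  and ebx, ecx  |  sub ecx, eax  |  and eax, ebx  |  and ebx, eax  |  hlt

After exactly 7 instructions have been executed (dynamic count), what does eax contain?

-288

ebx=-8
ecx=-9
eax=35
eax=35*(-8)=-280
eax=(-280)+(-8)=-288
ecx=(-9)^(-288)=279
ecx=279<<4=4464
After step 7: eax = -288.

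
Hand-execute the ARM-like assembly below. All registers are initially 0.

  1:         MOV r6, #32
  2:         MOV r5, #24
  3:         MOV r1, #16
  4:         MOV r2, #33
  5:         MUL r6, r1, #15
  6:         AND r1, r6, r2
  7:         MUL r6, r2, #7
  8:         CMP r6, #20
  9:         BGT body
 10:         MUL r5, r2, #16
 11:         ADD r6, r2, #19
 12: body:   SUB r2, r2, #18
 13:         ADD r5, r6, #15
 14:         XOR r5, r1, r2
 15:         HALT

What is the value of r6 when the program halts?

MOV r6, #32 → r6=32
MOV r5, #24 → r5=24
MOV r1, #16 → r1=16
MOV r2, #33 → r2=33
MUL r6, r1, #15 → r6=16*15=240
AND r1, r6, r2 → r1=240&33=32
MUL r6, r2, #7 → r6=33*7=231
CMP r6, #20  (cmp 231,20)
BGT body: taken
SUB r2, r2, #18 → r2=33-18=15
ADD r5, r6, #15 → r5=231+15=246
XOR r5, r1, r2 → r5=32^15=47
halt.

231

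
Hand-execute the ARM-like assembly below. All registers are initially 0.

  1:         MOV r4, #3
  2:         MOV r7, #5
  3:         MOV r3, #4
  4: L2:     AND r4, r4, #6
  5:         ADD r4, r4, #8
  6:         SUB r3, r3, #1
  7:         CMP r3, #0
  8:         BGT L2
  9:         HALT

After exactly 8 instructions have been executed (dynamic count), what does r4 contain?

10

r4=3
r7=5
r3=4
r4=3&6=2
r4=2+8=10
r3=4-1=3
CMP r3, #0  (cmp 3,0)
BGT L2: taken
After step 8: r4 = 10.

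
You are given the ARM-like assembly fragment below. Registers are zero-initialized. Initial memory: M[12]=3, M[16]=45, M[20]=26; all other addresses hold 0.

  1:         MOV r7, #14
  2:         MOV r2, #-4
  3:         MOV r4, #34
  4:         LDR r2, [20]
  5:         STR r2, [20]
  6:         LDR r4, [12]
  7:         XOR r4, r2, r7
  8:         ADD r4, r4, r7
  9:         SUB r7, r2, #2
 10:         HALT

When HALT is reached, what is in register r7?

after MOV r7, #14: r7=14
after MOV r2, #-4: r2=-4
after MOV r4, #34: r4=34
after LDR r2, [20]: r2=M[20]=26
STR r2, [20] → M[20]=26
after LDR r4, [12]: r4=M[12]=3
after XOR r4, r2, r7: r4=26^14=20
after ADD r4, r4, r7: r4=20+14=34
after SUB r7, r2, #2: r7=26-2=24
halt.

24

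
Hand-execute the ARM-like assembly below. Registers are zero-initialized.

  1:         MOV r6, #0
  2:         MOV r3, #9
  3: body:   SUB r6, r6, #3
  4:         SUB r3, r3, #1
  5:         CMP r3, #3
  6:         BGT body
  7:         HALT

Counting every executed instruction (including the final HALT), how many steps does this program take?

after MOV r6, #0: r6=0
after MOV r3, #9: r3=9
after SUB r6, r6, #3: r6=0-3=-3
after SUB r3, r3, #1: r3=9-1=8
CMP r3, #3  (cmp 8,3)
BGT body: taken
after SUB r6, r6, #3: r6=(-3)-3=-6
after SUB r3, r3, #1: r3=8-1=7
CMP r3, #3  (cmp 7,3)
BGT body: taken
after SUB r6, r6, #3: r6=(-6)-3=-9
after SUB r3, r3, #1: r3=7-1=6
CMP r3, #3  (cmp 6,3)
BGT body: taken
after SUB r6, r6, #3: r6=(-9)-3=-12
after SUB r3, r3, #1: r3=6-1=5
CMP r3, #3  (cmp 5,3)
BGT body: taken
after SUB r6, r6, #3: r6=(-12)-3=-15
after SUB r3, r3, #1: r3=5-1=4
CMP r3, #3  (cmp 4,3)
BGT body: taken
after SUB r6, r6, #3: r6=(-15)-3=-18
after SUB r3, r3, #1: r3=4-1=3
CMP r3, #3  (cmp 3,3)
BGT body: not taken
halt.
Total executed instructions: 27.

27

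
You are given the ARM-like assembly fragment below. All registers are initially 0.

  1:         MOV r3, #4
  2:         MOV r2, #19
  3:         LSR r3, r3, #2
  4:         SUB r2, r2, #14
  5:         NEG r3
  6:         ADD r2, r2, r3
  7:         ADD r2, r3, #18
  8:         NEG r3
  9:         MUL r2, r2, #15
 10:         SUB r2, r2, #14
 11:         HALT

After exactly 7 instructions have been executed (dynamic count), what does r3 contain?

-1

MOV r3, #4 → r3=4
MOV r2, #19 → r2=19
LSR r3, r3, #2 → r3=4>>2=1
SUB r2, r2, #14 → r2=19-14=5
NEG r3 → r3=-(1)=-1
ADD r2, r2, r3 → r2=5+(-1)=4
ADD r2, r3, #18 → r2=(-1)+18=17
After step 7: r3 = -1.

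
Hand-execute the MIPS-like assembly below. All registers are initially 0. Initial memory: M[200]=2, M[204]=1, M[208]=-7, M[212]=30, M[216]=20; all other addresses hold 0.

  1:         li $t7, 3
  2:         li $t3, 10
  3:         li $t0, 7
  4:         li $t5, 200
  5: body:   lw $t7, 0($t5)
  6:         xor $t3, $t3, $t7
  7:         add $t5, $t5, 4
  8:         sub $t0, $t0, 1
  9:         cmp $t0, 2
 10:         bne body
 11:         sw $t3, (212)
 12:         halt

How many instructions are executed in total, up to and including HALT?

36

li $t7, 3 → $t7=3
li $t3, 10 → $t3=10
li $t0, 7 → $t0=7
li $t5, 200 → $t5=200
lw $t7, 0($t5) → $t7=M[200]=2
xor $t3, $t3, $t7 → $t3=10^2=8
add $t5, $t5, 4 → $t5=200+4=204
sub $t0, $t0, 1 → $t0=7-1=6
cmp $t0, 2  (cmp 6,2)
bne body: taken
lw $t7, 0($t5) → $t7=M[204]=1
xor $t3, $t3, $t7 → $t3=8^1=9
add $t5, $t5, 4 → $t5=204+4=208
sub $t0, $t0, 1 → $t0=6-1=5
cmp $t0, 2  (cmp 5,2)
bne body: taken
lw $t7, 0($t5) → $t7=M[208]=-7
xor $t3, $t3, $t7 → $t3=9^(-7)=-16
add $t5, $t5, 4 → $t5=208+4=212
sub $t0, $t0, 1 → $t0=5-1=4
cmp $t0, 2  (cmp 4,2)
bne body: taken
lw $t7, 0($t5) → $t7=M[212]=30
xor $t3, $t3, $t7 → $t3=(-16)^30=-18
add $t5, $t5, 4 → $t5=212+4=216
sub $t0, $t0, 1 → $t0=4-1=3
cmp $t0, 2  (cmp 3,2)
bne body: taken
lw $t7, 0($t5) → $t7=M[216]=20
xor $t3, $t3, $t7 → $t3=(-18)^20=-6
add $t5, $t5, 4 → $t5=216+4=220
sub $t0, $t0, 1 → $t0=3-1=2
cmp $t0, 2  (cmp 2,2)
bne body: not taken
sw $t3, (212) → M[212]=-6
halt.
Total executed instructions: 36.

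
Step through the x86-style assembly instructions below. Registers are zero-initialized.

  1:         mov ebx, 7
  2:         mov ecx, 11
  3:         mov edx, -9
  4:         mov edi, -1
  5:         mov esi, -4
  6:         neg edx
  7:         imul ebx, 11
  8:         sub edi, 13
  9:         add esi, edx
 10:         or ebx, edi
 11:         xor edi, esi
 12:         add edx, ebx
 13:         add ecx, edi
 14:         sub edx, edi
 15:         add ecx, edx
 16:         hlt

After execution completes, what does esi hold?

mov ebx, 7 → ebx=7
mov ecx, 11 → ecx=11
mov edx, -9 → edx=-9
mov edi, -1 → edi=-1
mov esi, -4 → esi=-4
neg edx → edx=-(-9)=9
imul ebx, 11 → ebx=7*11=77
sub edi, 13 → edi=(-1)-13=-14
add esi, edx → esi=(-4)+9=5
or ebx, edi → ebx=77|(-14)=-1
xor edi, esi → edi=(-14)^5=-9
add edx, ebx → edx=9+(-1)=8
add ecx, edi → ecx=11+(-9)=2
sub edx, edi → edx=8-(-9)=17
add ecx, edx → ecx=2+17=19
halt.

5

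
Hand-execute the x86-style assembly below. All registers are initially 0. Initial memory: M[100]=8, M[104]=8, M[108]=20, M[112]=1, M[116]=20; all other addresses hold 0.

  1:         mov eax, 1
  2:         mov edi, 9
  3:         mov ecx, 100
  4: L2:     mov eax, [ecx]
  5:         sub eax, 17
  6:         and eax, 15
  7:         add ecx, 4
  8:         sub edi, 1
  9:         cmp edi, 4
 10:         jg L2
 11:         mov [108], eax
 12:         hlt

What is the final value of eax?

after mov eax, 1: eax=1
after mov edi, 9: edi=9
after mov ecx, 100: ecx=100
after mov eax, [ecx]: eax=M[100]=8
after sub eax, 17: eax=8-17=-9
after and eax, 15: eax=(-9)&15=7
after add ecx, 4: ecx=100+4=104
after sub edi, 1: edi=9-1=8
cmp edi, 4  (cmp 8,4)
jg L2: taken
after mov eax, [ecx]: eax=M[104]=8
after sub eax, 17: eax=8-17=-9
after and eax, 15: eax=(-9)&15=7
after add ecx, 4: ecx=104+4=108
after sub edi, 1: edi=8-1=7
cmp edi, 4  (cmp 7,4)
jg L2: taken
after mov eax, [ecx]: eax=M[108]=20
after sub eax, 17: eax=20-17=3
after and eax, 15: eax=3&15=3
after add ecx, 4: ecx=108+4=112
after sub edi, 1: edi=7-1=6
cmp edi, 4  (cmp 6,4)
jg L2: taken
after mov eax, [ecx]: eax=M[112]=1
after sub eax, 17: eax=1-17=-16
after and eax, 15: eax=(-16)&15=0
after add ecx, 4: ecx=112+4=116
after sub edi, 1: edi=6-1=5
cmp edi, 4  (cmp 5,4)
jg L2: taken
after mov eax, [ecx]: eax=M[116]=20
after sub eax, 17: eax=20-17=3
after and eax, 15: eax=3&15=3
after add ecx, 4: ecx=116+4=120
after sub edi, 1: edi=5-1=4
cmp edi, 4  (cmp 4,4)
jg L2: not taken
mov [108], eax → M[108]=3
halt.

3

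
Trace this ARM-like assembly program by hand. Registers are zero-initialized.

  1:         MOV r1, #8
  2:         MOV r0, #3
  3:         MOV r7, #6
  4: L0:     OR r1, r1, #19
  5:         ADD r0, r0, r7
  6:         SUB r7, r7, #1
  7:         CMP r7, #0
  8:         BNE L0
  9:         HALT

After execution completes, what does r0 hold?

24

after MOV r1, #8: r1=8
after MOV r0, #3: r0=3
after MOV r7, #6: r7=6
after OR r1, r1, #19: r1=8|19=27
after ADD r0, r0, r7: r0=3+6=9
after SUB r7, r7, #1: r7=6-1=5
CMP r7, #0  (cmp 5,0)
BNE L0: taken
after OR r1, r1, #19: r1=27|19=27
after ADD r0, r0, r7: r0=9+5=14
after SUB r7, r7, #1: r7=5-1=4
CMP r7, #0  (cmp 4,0)
BNE L0: taken
after OR r1, r1, #19: r1=27|19=27
after ADD r0, r0, r7: r0=14+4=18
after SUB r7, r7, #1: r7=4-1=3
CMP r7, #0  (cmp 3,0)
BNE L0: taken
after OR r1, r1, #19: r1=27|19=27
after ADD r0, r0, r7: r0=18+3=21
after SUB r7, r7, #1: r7=3-1=2
CMP r7, #0  (cmp 2,0)
BNE L0: taken
after OR r1, r1, #19: r1=27|19=27
after ADD r0, r0, r7: r0=21+2=23
after SUB r7, r7, #1: r7=2-1=1
CMP r7, #0  (cmp 1,0)
BNE L0: taken
after OR r1, r1, #19: r1=27|19=27
after ADD r0, r0, r7: r0=23+1=24
after SUB r7, r7, #1: r7=1-1=0
CMP r7, #0  (cmp 0,0)
BNE L0: not taken
halt.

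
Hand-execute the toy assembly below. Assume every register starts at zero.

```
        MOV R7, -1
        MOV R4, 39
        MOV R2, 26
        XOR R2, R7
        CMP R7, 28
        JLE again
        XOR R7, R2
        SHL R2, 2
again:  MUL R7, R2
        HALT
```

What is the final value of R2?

-27

R7=-1
R4=39
R2=26
R2=26^(-1)=-27
CMP R7, 28  (cmp -1,28)
JLE again: taken
R7=(-1)*(-27)=27
halt.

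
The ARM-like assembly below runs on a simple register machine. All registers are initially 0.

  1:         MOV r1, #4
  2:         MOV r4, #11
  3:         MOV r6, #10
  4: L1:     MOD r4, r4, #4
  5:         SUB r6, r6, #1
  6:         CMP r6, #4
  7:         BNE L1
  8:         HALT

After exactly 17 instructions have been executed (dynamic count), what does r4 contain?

r1=4
r4=11
r6=10
r4=11%4=3
r6=10-1=9
CMP r6, #4  (cmp 9,4)
BNE L1: taken
r4=3%4=3
r6=9-1=8
CMP r6, #4  (cmp 8,4)
BNE L1: taken
r4=3%4=3
r6=8-1=7
CMP r6, #4  (cmp 7,4)
BNE L1: taken
r4=3%4=3
r6=7-1=6
After step 17: r4 = 3.

3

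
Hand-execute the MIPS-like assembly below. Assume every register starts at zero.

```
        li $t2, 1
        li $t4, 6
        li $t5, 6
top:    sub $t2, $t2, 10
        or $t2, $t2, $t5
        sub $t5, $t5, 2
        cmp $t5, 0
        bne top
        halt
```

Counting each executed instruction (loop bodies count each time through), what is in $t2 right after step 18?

after li $t2, 1: $t2=1
after li $t4, 6: $t4=6
after li $t5, 6: $t5=6
after sub $t2, $t2, 10: $t2=1-10=-9
after or $t2, $t2, $t5: $t2=(-9)|6=-9
after sub $t5, $t5, 2: $t5=6-2=4
cmp $t5, 0  (cmp 4,0)
bne top: taken
after sub $t2, $t2, 10: $t2=(-9)-10=-19
after or $t2, $t2, $t5: $t2=(-19)|4=-19
after sub $t5, $t5, 2: $t5=4-2=2
cmp $t5, 0  (cmp 2,0)
bne top: taken
after sub $t2, $t2, 10: $t2=(-19)-10=-29
after or $t2, $t2, $t5: $t2=(-29)|2=-29
after sub $t5, $t5, 2: $t5=2-2=0
cmp $t5, 0  (cmp 0,0)
bne top: not taken
After step 18: $t2 = -29.

-29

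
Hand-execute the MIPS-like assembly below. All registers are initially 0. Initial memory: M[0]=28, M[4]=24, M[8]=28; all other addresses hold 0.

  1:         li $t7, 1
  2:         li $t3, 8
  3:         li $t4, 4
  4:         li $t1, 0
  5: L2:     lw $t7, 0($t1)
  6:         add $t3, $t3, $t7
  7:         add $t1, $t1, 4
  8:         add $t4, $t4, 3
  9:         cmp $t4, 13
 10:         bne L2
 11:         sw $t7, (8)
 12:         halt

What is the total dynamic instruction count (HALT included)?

24

li $t7, 1 → $t7=1
li $t3, 8 → $t3=8
li $t4, 4 → $t4=4
li $t1, 0 → $t1=0
lw $t7, 0($t1) → $t7=M[0]=28
add $t3, $t3, $t7 → $t3=8+28=36
add $t1, $t1, 4 → $t1=0+4=4
add $t4, $t4, 3 → $t4=4+3=7
cmp $t4, 13  (cmp 7,13)
bne L2: taken
lw $t7, 0($t1) → $t7=M[4]=24
add $t3, $t3, $t7 → $t3=36+24=60
add $t1, $t1, 4 → $t1=4+4=8
add $t4, $t4, 3 → $t4=7+3=10
cmp $t4, 13  (cmp 10,13)
bne L2: taken
lw $t7, 0($t1) → $t7=M[8]=28
add $t3, $t3, $t7 → $t3=60+28=88
add $t1, $t1, 4 → $t1=8+4=12
add $t4, $t4, 3 → $t4=10+3=13
cmp $t4, 13  (cmp 13,13)
bne L2: not taken
sw $t7, (8) → M[8]=28
halt.
Total executed instructions: 24.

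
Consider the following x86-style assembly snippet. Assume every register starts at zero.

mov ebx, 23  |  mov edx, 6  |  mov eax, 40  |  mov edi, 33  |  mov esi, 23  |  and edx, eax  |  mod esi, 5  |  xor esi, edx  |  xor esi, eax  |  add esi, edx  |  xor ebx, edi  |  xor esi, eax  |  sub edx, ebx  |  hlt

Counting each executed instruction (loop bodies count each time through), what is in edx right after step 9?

mov ebx, 23 → ebx=23
mov edx, 6 → edx=6
mov eax, 40 → eax=40
mov edi, 33 → edi=33
mov esi, 23 → esi=23
and edx, eax → edx=6&40=0
mod esi, 5 → esi=23%5=3
xor esi, edx → esi=3^0=3
xor esi, eax → esi=3^40=43
After step 9: edx = 0.

0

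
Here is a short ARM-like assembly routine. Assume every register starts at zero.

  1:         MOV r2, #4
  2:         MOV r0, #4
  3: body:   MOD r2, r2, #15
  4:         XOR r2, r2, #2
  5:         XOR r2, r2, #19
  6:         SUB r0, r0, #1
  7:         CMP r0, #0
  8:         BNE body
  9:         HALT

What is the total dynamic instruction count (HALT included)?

after MOV r2, #4: r2=4
after MOV r0, #4: r0=4
after MOD r2, r2, #15: r2=4%15=4
after XOR r2, r2, #2: r2=4^2=6
after XOR r2, r2, #19: r2=6^19=21
after SUB r0, r0, #1: r0=4-1=3
CMP r0, #0  (cmp 3,0)
BNE body: taken
after MOD r2, r2, #15: r2=21%15=6
after XOR r2, r2, #2: r2=6^2=4
after XOR r2, r2, #19: r2=4^19=23
after SUB r0, r0, #1: r0=3-1=2
CMP r0, #0  (cmp 2,0)
BNE body: taken
after MOD r2, r2, #15: r2=23%15=8
after XOR r2, r2, #2: r2=8^2=10
after XOR r2, r2, #19: r2=10^19=25
after SUB r0, r0, #1: r0=2-1=1
CMP r0, #0  (cmp 1,0)
BNE body: taken
after MOD r2, r2, #15: r2=25%15=10
after XOR r2, r2, #2: r2=10^2=8
after XOR r2, r2, #19: r2=8^19=27
after SUB r0, r0, #1: r0=1-1=0
CMP r0, #0  (cmp 0,0)
BNE body: not taken
halt.
Total executed instructions: 27.

27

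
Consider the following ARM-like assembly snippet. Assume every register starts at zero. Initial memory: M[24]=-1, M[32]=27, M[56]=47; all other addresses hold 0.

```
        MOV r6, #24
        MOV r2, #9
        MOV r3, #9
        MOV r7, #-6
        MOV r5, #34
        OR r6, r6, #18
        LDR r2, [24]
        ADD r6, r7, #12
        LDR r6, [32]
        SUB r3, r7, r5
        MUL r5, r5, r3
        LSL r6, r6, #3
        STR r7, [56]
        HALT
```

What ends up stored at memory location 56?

MOV r6, #24 → r6=24
MOV r2, #9 → r2=9
MOV r3, #9 → r3=9
MOV r7, #-6 → r7=-6
MOV r5, #34 → r5=34
OR r6, r6, #18 → r6=24|18=26
LDR r2, [24] → r2=M[24]=-1
ADD r6, r7, #12 → r6=(-6)+12=6
LDR r6, [32] → r6=M[32]=27
SUB r3, r7, r5 → r3=(-6)-34=-40
MUL r5, r5, r3 → r5=34*(-40)=-1360
LSL r6, r6, #3 → r6=27<<3=216
STR r7, [56] → M[56]=-6
halt.

-6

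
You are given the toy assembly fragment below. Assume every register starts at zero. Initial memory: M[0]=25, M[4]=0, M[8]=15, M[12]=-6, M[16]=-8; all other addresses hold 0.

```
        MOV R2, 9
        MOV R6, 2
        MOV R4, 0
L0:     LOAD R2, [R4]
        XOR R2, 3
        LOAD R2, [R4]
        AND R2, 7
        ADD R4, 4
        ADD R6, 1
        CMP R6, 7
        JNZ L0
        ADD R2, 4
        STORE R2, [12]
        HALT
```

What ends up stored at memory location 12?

MOV R2, 9 → R2=9
MOV R6, 2 → R6=2
MOV R4, 0 → R4=0
LOAD R2, [R4] → R2=M[0]=25
XOR R2, 3 → R2=25^3=26
LOAD R2, [R4] → R2=M[0]=25
AND R2, 7 → R2=25&7=1
ADD R4, 4 → R4=0+4=4
ADD R6, 1 → R6=2+1=3
CMP R6, 7  (cmp 3,7)
JNZ L0: taken
LOAD R2, [R4] → R2=M[4]=0
XOR R2, 3 → R2=0^3=3
LOAD R2, [R4] → R2=M[4]=0
AND R2, 7 → R2=0&7=0
ADD R4, 4 → R4=4+4=8
ADD R6, 1 → R6=3+1=4
CMP R6, 7  (cmp 4,7)
JNZ L0: taken
LOAD R2, [R4] → R2=M[8]=15
XOR R2, 3 → R2=15^3=12
LOAD R2, [R4] → R2=M[8]=15
AND R2, 7 → R2=15&7=7
ADD R4, 4 → R4=8+4=12
ADD R6, 1 → R6=4+1=5
CMP R6, 7  (cmp 5,7)
JNZ L0: taken
LOAD R2, [R4] → R2=M[12]=-6
XOR R2, 3 → R2=(-6)^3=-7
LOAD R2, [R4] → R2=M[12]=-6
AND R2, 7 → R2=(-6)&7=2
ADD R4, 4 → R4=12+4=16
ADD R6, 1 → R6=5+1=6
CMP R6, 7  (cmp 6,7)
JNZ L0: taken
LOAD R2, [R4] → R2=M[16]=-8
XOR R2, 3 → R2=(-8)^3=-5
LOAD R2, [R4] → R2=M[16]=-8
AND R2, 7 → R2=(-8)&7=0
ADD R4, 4 → R4=16+4=20
ADD R6, 1 → R6=6+1=7
CMP R6, 7  (cmp 7,7)
JNZ L0: not taken
ADD R2, 4 → R2=0+4=4
STORE R2, [12] → M[12]=4
halt.

4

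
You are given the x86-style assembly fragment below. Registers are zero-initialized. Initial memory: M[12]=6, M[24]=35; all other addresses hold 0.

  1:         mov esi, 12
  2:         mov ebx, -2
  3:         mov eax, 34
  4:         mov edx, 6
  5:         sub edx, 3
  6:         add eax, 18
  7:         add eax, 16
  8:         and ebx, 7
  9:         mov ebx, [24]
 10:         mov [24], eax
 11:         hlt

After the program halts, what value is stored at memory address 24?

68

esi=12
ebx=-2
eax=34
edx=6
edx=6-3=3
eax=34+18=52
eax=52+16=68
ebx=(-2)&7=6
ebx=M[24]=35
mov [24], eax → M[24]=68
halt.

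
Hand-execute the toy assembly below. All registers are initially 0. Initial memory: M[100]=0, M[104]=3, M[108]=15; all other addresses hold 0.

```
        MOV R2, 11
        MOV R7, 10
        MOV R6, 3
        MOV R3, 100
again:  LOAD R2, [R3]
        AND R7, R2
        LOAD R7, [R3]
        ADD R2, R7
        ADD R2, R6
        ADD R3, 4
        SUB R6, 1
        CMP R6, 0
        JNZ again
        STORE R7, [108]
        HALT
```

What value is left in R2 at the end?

R2=11
R7=10
R6=3
R3=100
R2=M[100]=0
R7=10&0=0
R7=M[100]=0
R2=0+0=0
R2=0+3=3
R3=100+4=104
R6=3-1=2
CMP R6, 0  (cmp 2,0)
JNZ again: taken
R2=M[104]=3
R7=0&3=0
R7=M[104]=3
R2=3+3=6
R2=6+2=8
R3=104+4=108
R6=2-1=1
CMP R6, 0  (cmp 1,0)
JNZ again: taken
R2=M[108]=15
R7=3&15=3
R7=M[108]=15
R2=15+15=30
R2=30+1=31
R3=108+4=112
R6=1-1=0
CMP R6, 0  (cmp 0,0)
JNZ again: not taken
STORE R7, [108] → M[108]=15
halt.

31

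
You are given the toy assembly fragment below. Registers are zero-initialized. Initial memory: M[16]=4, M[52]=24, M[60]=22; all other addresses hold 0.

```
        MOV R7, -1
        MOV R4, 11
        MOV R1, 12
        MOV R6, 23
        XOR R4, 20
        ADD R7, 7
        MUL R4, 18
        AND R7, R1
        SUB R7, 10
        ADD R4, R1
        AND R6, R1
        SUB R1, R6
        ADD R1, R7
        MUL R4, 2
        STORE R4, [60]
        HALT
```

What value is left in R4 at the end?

1140

MOV R7, -1 → R7=-1
MOV R4, 11 → R4=11
MOV R1, 12 → R1=12
MOV R6, 23 → R6=23
XOR R4, 20 → R4=11^20=31
ADD R7, 7 → R7=(-1)+7=6
MUL R4, 18 → R4=31*18=558
AND R7, R1 → R7=6&12=4
SUB R7, 10 → R7=4-10=-6
ADD R4, R1 → R4=558+12=570
AND R6, R1 → R6=23&12=4
SUB R1, R6 → R1=12-4=8
ADD R1, R7 → R1=8+(-6)=2
MUL R4, 2 → R4=570*2=1140
STORE R4, [60] → M[60]=1140
halt.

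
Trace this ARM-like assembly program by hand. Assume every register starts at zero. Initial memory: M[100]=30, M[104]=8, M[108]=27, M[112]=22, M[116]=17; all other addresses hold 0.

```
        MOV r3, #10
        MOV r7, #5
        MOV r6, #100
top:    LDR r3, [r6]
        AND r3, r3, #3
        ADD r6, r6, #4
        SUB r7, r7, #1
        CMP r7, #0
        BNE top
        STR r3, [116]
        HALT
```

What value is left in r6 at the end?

r3=10
r7=5
r6=100
r3=M[100]=30
r3=30&3=2
r6=100+4=104
r7=5-1=4
CMP r7, #0  (cmp 4,0)
BNE top: taken
r3=M[104]=8
r3=8&3=0
r6=104+4=108
r7=4-1=3
CMP r7, #0  (cmp 3,0)
BNE top: taken
r3=M[108]=27
r3=27&3=3
r6=108+4=112
r7=3-1=2
CMP r7, #0  (cmp 2,0)
BNE top: taken
r3=M[112]=22
r3=22&3=2
r6=112+4=116
r7=2-1=1
CMP r7, #0  (cmp 1,0)
BNE top: taken
r3=M[116]=17
r3=17&3=1
r6=116+4=120
r7=1-1=0
CMP r7, #0  (cmp 0,0)
BNE top: not taken
STR r3, [116] → M[116]=1
halt.

120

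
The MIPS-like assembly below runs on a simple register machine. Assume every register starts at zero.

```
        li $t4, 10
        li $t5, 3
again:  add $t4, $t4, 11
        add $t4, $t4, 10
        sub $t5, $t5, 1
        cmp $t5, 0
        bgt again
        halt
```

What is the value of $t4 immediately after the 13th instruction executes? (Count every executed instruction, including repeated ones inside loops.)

after li $t4, 10: $t4=10
after li $t5, 3: $t5=3
after add $t4, $t4, 11: $t4=10+11=21
after add $t4, $t4, 10: $t4=21+10=31
after sub $t5, $t5, 1: $t5=3-1=2
cmp $t5, 0  (cmp 2,0)
bgt again: taken
after add $t4, $t4, 11: $t4=31+11=42
after add $t4, $t4, 10: $t4=42+10=52
after sub $t5, $t5, 1: $t5=2-1=1
cmp $t5, 0  (cmp 1,0)
bgt again: taken
after add $t4, $t4, 11: $t4=52+11=63
After step 13: $t4 = 63.

63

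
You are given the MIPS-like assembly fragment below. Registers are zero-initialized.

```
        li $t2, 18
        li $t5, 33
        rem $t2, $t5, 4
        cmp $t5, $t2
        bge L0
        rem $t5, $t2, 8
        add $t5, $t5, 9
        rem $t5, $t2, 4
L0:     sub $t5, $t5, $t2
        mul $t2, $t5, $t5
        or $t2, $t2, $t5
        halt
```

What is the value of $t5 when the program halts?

32

li $t2, 18 → $t2=18
li $t5, 33 → $t5=33
rem $t2, $t5, 4 → $t2=33%4=1
cmp $t5, $t2  (cmp 33,1)
bge L0: taken
sub $t5, $t5, $t2 → $t5=33-1=32
mul $t2, $t5, $t5 → $t2=32*32=1024
or $t2, $t2, $t5 → $t2=1024|32=1056
halt.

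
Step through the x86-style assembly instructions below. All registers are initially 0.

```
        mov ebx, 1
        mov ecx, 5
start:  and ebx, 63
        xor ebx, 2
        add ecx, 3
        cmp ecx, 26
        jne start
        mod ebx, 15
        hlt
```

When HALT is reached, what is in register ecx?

after mov ebx, 1: ebx=1
after mov ecx, 5: ecx=5
after and ebx, 63: ebx=1&63=1
after xor ebx, 2: ebx=1^2=3
after add ecx, 3: ecx=5+3=8
cmp ecx, 26  (cmp 8,26)
jne start: taken
after and ebx, 63: ebx=3&63=3
after xor ebx, 2: ebx=3^2=1
after add ecx, 3: ecx=8+3=11
cmp ecx, 26  (cmp 11,26)
jne start: taken
after and ebx, 63: ebx=1&63=1
after xor ebx, 2: ebx=1^2=3
after add ecx, 3: ecx=11+3=14
cmp ecx, 26  (cmp 14,26)
jne start: taken
after and ebx, 63: ebx=3&63=3
after xor ebx, 2: ebx=3^2=1
after add ecx, 3: ecx=14+3=17
cmp ecx, 26  (cmp 17,26)
jne start: taken
after and ebx, 63: ebx=1&63=1
after xor ebx, 2: ebx=1^2=3
after add ecx, 3: ecx=17+3=20
cmp ecx, 26  (cmp 20,26)
jne start: taken
after and ebx, 63: ebx=3&63=3
after xor ebx, 2: ebx=3^2=1
after add ecx, 3: ecx=20+3=23
cmp ecx, 26  (cmp 23,26)
jne start: taken
after and ebx, 63: ebx=1&63=1
after xor ebx, 2: ebx=1^2=3
after add ecx, 3: ecx=23+3=26
cmp ecx, 26  (cmp 26,26)
jne start: not taken
after mod ebx, 15: ebx=3%15=3
halt.

26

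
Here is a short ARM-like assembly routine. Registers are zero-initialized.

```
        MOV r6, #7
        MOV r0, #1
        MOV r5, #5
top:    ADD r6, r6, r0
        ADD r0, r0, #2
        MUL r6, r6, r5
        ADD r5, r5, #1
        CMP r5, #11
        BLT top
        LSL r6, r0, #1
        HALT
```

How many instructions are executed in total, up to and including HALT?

41

MOV r6, #7 → r6=7
MOV r0, #1 → r0=1
MOV r5, #5 → r5=5
ADD r6, r6, r0 → r6=7+1=8
ADD r0, r0, #2 → r0=1+2=3
MUL r6, r6, r5 → r6=8*5=40
ADD r5, r5, #1 → r5=5+1=6
CMP r5, #11  (cmp 6,11)
BLT top: taken
ADD r6, r6, r0 → r6=40+3=43
ADD r0, r0, #2 → r0=3+2=5
MUL r6, r6, r5 → r6=43*6=258
ADD r5, r5, #1 → r5=6+1=7
CMP r5, #11  (cmp 7,11)
BLT top: taken
ADD r6, r6, r0 → r6=258+5=263
ADD r0, r0, #2 → r0=5+2=7
MUL r6, r6, r5 → r6=263*7=1841
ADD r5, r5, #1 → r5=7+1=8
CMP r5, #11  (cmp 8,11)
BLT top: taken
ADD r6, r6, r0 → r6=1841+7=1848
ADD r0, r0, #2 → r0=7+2=9
MUL r6, r6, r5 → r6=1848*8=14784
ADD r5, r5, #1 → r5=8+1=9
CMP r5, #11  (cmp 9,11)
BLT top: taken
ADD r6, r6, r0 → r6=14784+9=14793
ADD r0, r0, #2 → r0=9+2=11
MUL r6, r6, r5 → r6=14793*9=133137
ADD r5, r5, #1 → r5=9+1=10
CMP r5, #11  (cmp 10,11)
BLT top: taken
ADD r6, r6, r0 → r6=133137+11=133148
ADD r0, r0, #2 → r0=11+2=13
MUL r6, r6, r5 → r6=133148*10=1331480
ADD r5, r5, #1 → r5=10+1=11
CMP r5, #11  (cmp 11,11)
BLT top: not taken
LSL r6, r0, #1 → r6=13<<1=26
halt.
Total executed instructions: 41.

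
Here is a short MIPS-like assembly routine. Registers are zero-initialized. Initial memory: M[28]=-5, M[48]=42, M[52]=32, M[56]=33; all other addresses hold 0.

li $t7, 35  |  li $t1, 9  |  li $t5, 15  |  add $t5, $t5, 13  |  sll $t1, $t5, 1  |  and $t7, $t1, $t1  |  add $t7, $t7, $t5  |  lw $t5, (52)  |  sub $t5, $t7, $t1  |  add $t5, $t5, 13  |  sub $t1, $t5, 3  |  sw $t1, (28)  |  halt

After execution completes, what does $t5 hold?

$t7=35
$t1=9
$t5=15
$t5=15+13=28
$t1=28<<1=56
$t7=56&56=56
$t7=56+28=84
$t5=M[52]=32
$t5=84-56=28
$t5=28+13=41
$t1=41-3=38
sw $t1, (28) → M[28]=38
halt.

41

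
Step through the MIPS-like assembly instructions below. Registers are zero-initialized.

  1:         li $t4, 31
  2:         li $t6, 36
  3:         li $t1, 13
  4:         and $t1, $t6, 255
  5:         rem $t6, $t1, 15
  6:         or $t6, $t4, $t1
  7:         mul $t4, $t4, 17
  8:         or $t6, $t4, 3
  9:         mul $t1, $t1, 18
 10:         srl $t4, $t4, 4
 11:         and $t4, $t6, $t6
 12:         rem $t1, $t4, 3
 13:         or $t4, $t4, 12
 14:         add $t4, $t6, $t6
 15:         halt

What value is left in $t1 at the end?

2

after li $t4, 31: $t4=31
after li $t6, 36: $t6=36
after li $t1, 13: $t1=13
after and $t1, $t6, 255: $t1=36&255=36
after rem $t6, $t1, 15: $t6=36%15=6
after or $t6, $t4, $t1: $t6=31|36=63
after mul $t4, $t4, 17: $t4=31*17=527
after or $t6, $t4, 3: $t6=527|3=527
after mul $t1, $t1, 18: $t1=36*18=648
after srl $t4, $t4, 4: $t4=527>>4=32
after and $t4, $t6, $t6: $t4=527&527=527
after rem $t1, $t4, 3: $t1=527%3=2
after or $t4, $t4, 12: $t4=527|12=527
after add $t4, $t6, $t6: $t4=527+527=1054
halt.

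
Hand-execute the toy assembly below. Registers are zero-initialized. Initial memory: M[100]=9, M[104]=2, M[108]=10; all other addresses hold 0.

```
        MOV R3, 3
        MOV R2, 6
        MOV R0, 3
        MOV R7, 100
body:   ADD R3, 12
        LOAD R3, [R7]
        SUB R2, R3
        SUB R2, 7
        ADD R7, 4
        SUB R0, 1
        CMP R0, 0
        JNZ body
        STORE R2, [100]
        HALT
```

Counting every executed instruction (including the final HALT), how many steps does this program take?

R3=3
R2=6
R0=3
R7=100
R3=3+12=15
R3=M[100]=9
R2=6-9=-3
R2=(-3)-7=-10
R7=100+4=104
R0=3-1=2
CMP R0, 0  (cmp 2,0)
JNZ body: taken
R3=9+12=21
R3=M[104]=2
R2=(-10)-2=-12
R2=(-12)-7=-19
R7=104+4=108
R0=2-1=1
CMP R0, 0  (cmp 1,0)
JNZ body: taken
R3=2+12=14
R3=M[108]=10
R2=(-19)-10=-29
R2=(-29)-7=-36
R7=108+4=112
R0=1-1=0
CMP R0, 0  (cmp 0,0)
JNZ body: not taken
STORE R2, [100] → M[100]=-36
halt.
Total executed instructions: 30.

30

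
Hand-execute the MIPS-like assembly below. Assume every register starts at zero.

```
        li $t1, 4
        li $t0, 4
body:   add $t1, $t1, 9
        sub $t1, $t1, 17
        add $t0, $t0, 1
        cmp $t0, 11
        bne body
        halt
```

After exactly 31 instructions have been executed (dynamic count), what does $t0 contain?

10

after li $t1, 4: $t1=4
after li $t0, 4: $t0=4
after add $t1, $t1, 9: $t1=4+9=13
after sub $t1, $t1, 17: $t1=13-17=-4
after add $t0, $t0, 1: $t0=4+1=5
cmp $t0, 11  (cmp 5,11)
bne body: taken
after add $t1, $t1, 9: $t1=(-4)+9=5
after sub $t1, $t1, 17: $t1=5-17=-12
after add $t0, $t0, 1: $t0=5+1=6
cmp $t0, 11  (cmp 6,11)
bne body: taken
after add $t1, $t1, 9: $t1=(-12)+9=-3
after sub $t1, $t1, 17: $t1=(-3)-17=-20
after add $t0, $t0, 1: $t0=6+1=7
cmp $t0, 11  (cmp 7,11)
bne body: taken
after add $t1, $t1, 9: $t1=(-20)+9=-11
after sub $t1, $t1, 17: $t1=(-11)-17=-28
after add $t0, $t0, 1: $t0=7+1=8
cmp $t0, 11  (cmp 8,11)
bne body: taken
after add $t1, $t1, 9: $t1=(-28)+9=-19
after sub $t1, $t1, 17: $t1=(-19)-17=-36
after add $t0, $t0, 1: $t0=8+1=9
cmp $t0, 11  (cmp 9,11)
bne body: taken
after add $t1, $t1, 9: $t1=(-36)+9=-27
after sub $t1, $t1, 17: $t1=(-27)-17=-44
after add $t0, $t0, 1: $t0=9+1=10
cmp $t0, 11  (cmp 10,11)
After step 31: $t0 = 10.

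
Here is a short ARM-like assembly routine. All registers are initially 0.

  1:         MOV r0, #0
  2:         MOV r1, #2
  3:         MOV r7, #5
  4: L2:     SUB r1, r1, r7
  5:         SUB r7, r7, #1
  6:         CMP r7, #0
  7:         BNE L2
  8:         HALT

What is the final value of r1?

-13

MOV r0, #0 → r0=0
MOV r1, #2 → r1=2
MOV r7, #5 → r7=5
SUB r1, r1, r7 → r1=2-5=-3
SUB r7, r7, #1 → r7=5-1=4
CMP r7, #0  (cmp 4,0)
BNE L2: taken
SUB r1, r1, r7 → r1=(-3)-4=-7
SUB r7, r7, #1 → r7=4-1=3
CMP r7, #0  (cmp 3,0)
BNE L2: taken
SUB r1, r1, r7 → r1=(-7)-3=-10
SUB r7, r7, #1 → r7=3-1=2
CMP r7, #0  (cmp 2,0)
BNE L2: taken
SUB r1, r1, r7 → r1=(-10)-2=-12
SUB r7, r7, #1 → r7=2-1=1
CMP r7, #0  (cmp 1,0)
BNE L2: taken
SUB r1, r1, r7 → r1=(-12)-1=-13
SUB r7, r7, #1 → r7=1-1=0
CMP r7, #0  (cmp 0,0)
BNE L2: not taken
halt.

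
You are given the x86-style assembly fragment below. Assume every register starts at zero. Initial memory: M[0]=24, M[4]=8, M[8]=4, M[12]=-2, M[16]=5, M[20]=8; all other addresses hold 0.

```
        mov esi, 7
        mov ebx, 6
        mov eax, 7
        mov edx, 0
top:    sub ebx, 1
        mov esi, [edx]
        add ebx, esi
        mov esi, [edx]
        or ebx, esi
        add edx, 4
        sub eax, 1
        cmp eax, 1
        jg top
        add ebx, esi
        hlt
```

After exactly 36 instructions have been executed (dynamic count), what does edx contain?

after mov esi, 7: esi=7
after mov ebx, 6: ebx=6
after mov eax, 7: eax=7
after mov edx, 0: edx=0
after sub ebx, 1: ebx=6-1=5
after mov esi, [edx]: esi=M[0]=24
after add ebx, esi: ebx=5+24=29
after mov esi, [edx]: esi=M[0]=24
after or ebx, esi: ebx=29|24=29
after add edx, 4: edx=0+4=4
after sub eax, 1: eax=7-1=6
cmp eax, 1  (cmp 6,1)
jg top: taken
after sub ebx, 1: ebx=29-1=28
after mov esi, [edx]: esi=M[4]=8
after add ebx, esi: ebx=28+8=36
after mov esi, [edx]: esi=M[4]=8
after or ebx, esi: ebx=36|8=44
after add edx, 4: edx=4+4=8
after sub eax, 1: eax=6-1=5
cmp eax, 1  (cmp 5,1)
jg top: taken
after sub ebx, 1: ebx=44-1=43
after mov esi, [edx]: esi=M[8]=4
after add ebx, esi: ebx=43+4=47
after mov esi, [edx]: esi=M[8]=4
after or ebx, esi: ebx=47|4=47
after add edx, 4: edx=8+4=12
after sub eax, 1: eax=5-1=4
cmp eax, 1  (cmp 4,1)
jg top: taken
after sub ebx, 1: ebx=47-1=46
after mov esi, [edx]: esi=M[12]=-2
after add ebx, esi: ebx=46+(-2)=44
after mov esi, [edx]: esi=M[12]=-2
after or ebx, esi: ebx=44|(-2)=-2
After step 36: edx = 12.

12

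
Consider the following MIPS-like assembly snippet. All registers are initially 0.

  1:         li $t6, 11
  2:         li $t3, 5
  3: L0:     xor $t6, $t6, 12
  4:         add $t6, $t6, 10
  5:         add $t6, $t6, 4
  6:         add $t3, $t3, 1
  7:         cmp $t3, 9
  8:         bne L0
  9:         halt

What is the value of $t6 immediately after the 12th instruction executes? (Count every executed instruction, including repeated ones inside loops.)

39

li $t6, 11 → $t6=11
li $t3, 5 → $t3=5
xor $t6, $t6, 12 → $t6=11^12=7
add $t6, $t6, 10 → $t6=7+10=17
add $t6, $t6, 4 → $t6=17+4=21
add $t3, $t3, 1 → $t3=5+1=6
cmp $t3, 9  (cmp 6,9)
bne L0: taken
xor $t6, $t6, 12 → $t6=21^12=25
add $t6, $t6, 10 → $t6=25+10=35
add $t6, $t6, 4 → $t6=35+4=39
add $t3, $t3, 1 → $t3=6+1=7
After step 12: $t6 = 39.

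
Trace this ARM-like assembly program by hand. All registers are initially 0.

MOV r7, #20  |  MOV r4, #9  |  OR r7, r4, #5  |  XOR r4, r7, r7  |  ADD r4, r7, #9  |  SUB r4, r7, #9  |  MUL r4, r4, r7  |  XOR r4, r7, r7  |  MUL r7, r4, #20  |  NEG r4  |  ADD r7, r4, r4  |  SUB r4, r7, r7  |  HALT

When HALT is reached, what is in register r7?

MOV r7, #20 → r7=20
MOV r4, #9 → r4=9
OR r7, r4, #5 → r7=9|5=13
XOR r4, r7, r7 → r4=13^13=0
ADD r4, r7, #9 → r4=13+9=22
SUB r4, r7, #9 → r4=13-9=4
MUL r4, r4, r7 → r4=4*13=52
XOR r4, r7, r7 → r4=13^13=0
MUL r7, r4, #20 → r7=0*20=0
NEG r4 → r4=-(0)=0
ADD r7, r4, r4 → r7=0+0=0
SUB r4, r7, r7 → r4=0-0=0
halt.

0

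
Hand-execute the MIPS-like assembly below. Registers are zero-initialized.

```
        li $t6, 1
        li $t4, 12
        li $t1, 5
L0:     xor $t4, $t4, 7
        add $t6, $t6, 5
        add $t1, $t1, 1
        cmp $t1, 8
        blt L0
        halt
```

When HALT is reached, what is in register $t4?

11

$t6=1
$t4=12
$t1=5
$t4=12^7=11
$t6=1+5=6
$t1=5+1=6
cmp $t1, 8  (cmp 6,8)
blt L0: taken
$t4=11^7=12
$t6=6+5=11
$t1=6+1=7
cmp $t1, 8  (cmp 7,8)
blt L0: taken
$t4=12^7=11
$t6=11+5=16
$t1=7+1=8
cmp $t1, 8  (cmp 8,8)
blt L0: not taken
halt.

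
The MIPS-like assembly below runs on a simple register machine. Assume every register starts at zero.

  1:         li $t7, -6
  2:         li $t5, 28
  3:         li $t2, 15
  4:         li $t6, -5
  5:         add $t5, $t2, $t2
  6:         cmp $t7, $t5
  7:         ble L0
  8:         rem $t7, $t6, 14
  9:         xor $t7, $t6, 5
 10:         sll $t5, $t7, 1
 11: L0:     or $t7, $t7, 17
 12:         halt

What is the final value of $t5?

after li $t7, -6: $t7=-6
after li $t5, 28: $t5=28
after li $t2, 15: $t2=15
after li $t6, -5: $t6=-5
after add $t5, $t2, $t2: $t5=15+15=30
cmp $t7, $t5  (cmp -6,30)
ble L0: taken
after or $t7, $t7, 17: $t7=(-6)|17=-5
halt.

30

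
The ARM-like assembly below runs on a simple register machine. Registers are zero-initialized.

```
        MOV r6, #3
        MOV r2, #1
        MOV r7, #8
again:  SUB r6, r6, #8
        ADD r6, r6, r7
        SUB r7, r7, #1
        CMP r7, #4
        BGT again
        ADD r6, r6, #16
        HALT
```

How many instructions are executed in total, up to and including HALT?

after MOV r6, #3: r6=3
after MOV r2, #1: r2=1
after MOV r7, #8: r7=8
after SUB r6, r6, #8: r6=3-8=-5
after ADD r6, r6, r7: r6=(-5)+8=3
after SUB r7, r7, #1: r7=8-1=7
CMP r7, #4  (cmp 7,4)
BGT again: taken
after SUB r6, r6, #8: r6=3-8=-5
after ADD r6, r6, r7: r6=(-5)+7=2
after SUB r7, r7, #1: r7=7-1=6
CMP r7, #4  (cmp 6,4)
BGT again: taken
after SUB r6, r6, #8: r6=2-8=-6
after ADD r6, r6, r7: r6=(-6)+6=0
after SUB r7, r7, #1: r7=6-1=5
CMP r7, #4  (cmp 5,4)
BGT again: taken
after SUB r6, r6, #8: r6=0-8=-8
after ADD r6, r6, r7: r6=(-8)+5=-3
after SUB r7, r7, #1: r7=5-1=4
CMP r7, #4  (cmp 4,4)
BGT again: not taken
after ADD r6, r6, #16: r6=(-3)+16=13
halt.
Total executed instructions: 25.

25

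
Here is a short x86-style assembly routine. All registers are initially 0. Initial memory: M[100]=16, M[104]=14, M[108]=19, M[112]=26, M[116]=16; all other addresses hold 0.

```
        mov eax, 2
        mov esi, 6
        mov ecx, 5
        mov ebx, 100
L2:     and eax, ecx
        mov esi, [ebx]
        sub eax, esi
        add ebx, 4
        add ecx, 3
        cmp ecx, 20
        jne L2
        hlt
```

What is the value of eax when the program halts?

after mov eax, 2: eax=2
after mov esi, 6: esi=6
after mov ecx, 5: ecx=5
after mov ebx, 100: ebx=100
after and eax, ecx: eax=2&5=0
after mov esi, [ebx]: esi=M[100]=16
after sub eax, esi: eax=0-16=-16
after add ebx, 4: ebx=100+4=104
after add ecx, 3: ecx=5+3=8
cmp ecx, 20  (cmp 8,20)
jne L2: taken
after and eax, ecx: eax=(-16)&8=0
after mov esi, [ebx]: esi=M[104]=14
after sub eax, esi: eax=0-14=-14
after add ebx, 4: ebx=104+4=108
after add ecx, 3: ecx=8+3=11
cmp ecx, 20  (cmp 11,20)
jne L2: taken
after and eax, ecx: eax=(-14)&11=2
after mov esi, [ebx]: esi=M[108]=19
after sub eax, esi: eax=2-19=-17
after add ebx, 4: ebx=108+4=112
after add ecx, 3: ecx=11+3=14
cmp ecx, 20  (cmp 14,20)
jne L2: taken
after and eax, ecx: eax=(-17)&14=14
after mov esi, [ebx]: esi=M[112]=26
after sub eax, esi: eax=14-26=-12
after add ebx, 4: ebx=112+4=116
after add ecx, 3: ecx=14+3=17
cmp ecx, 20  (cmp 17,20)
jne L2: taken
after and eax, ecx: eax=(-12)&17=16
after mov esi, [ebx]: esi=M[116]=16
after sub eax, esi: eax=16-16=0
after add ebx, 4: ebx=116+4=120
after add ecx, 3: ecx=17+3=20
cmp ecx, 20  (cmp 20,20)
jne L2: not taken
halt.

0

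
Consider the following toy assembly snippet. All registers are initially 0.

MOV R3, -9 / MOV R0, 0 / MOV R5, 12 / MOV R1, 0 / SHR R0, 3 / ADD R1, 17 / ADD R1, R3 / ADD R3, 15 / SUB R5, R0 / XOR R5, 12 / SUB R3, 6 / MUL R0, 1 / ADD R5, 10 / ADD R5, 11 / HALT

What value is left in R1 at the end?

8

R3=-9
R0=0
R5=12
R1=0
R0=0>>3=0
R1=0+17=17
R1=17+(-9)=8
R3=(-9)+15=6
R5=12-0=12
R5=12^12=0
R3=6-6=0
R0=0*1=0
R5=0+10=10
R5=10+11=21
halt.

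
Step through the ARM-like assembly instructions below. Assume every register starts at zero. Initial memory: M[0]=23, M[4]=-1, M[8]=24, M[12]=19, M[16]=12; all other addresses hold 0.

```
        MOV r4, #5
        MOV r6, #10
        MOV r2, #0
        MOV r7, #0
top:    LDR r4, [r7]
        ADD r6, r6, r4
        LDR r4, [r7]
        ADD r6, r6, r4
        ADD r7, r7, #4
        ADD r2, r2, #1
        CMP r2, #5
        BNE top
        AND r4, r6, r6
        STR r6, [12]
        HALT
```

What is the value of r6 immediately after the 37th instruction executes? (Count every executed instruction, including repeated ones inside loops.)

140

r4=5
r6=10
r2=0
r7=0
r4=M[0]=23
r6=10+23=33
r4=M[0]=23
r6=33+23=56
r7=0+4=4
r2=0+1=1
CMP r2, #5  (cmp 1,5)
BNE top: taken
r4=M[4]=-1
r6=56+(-1)=55
r4=M[4]=-1
r6=55+(-1)=54
r7=4+4=8
r2=1+1=2
CMP r2, #5  (cmp 2,5)
BNE top: taken
r4=M[8]=24
r6=54+24=78
r4=M[8]=24
r6=78+24=102
r7=8+4=12
r2=2+1=3
CMP r2, #5  (cmp 3,5)
BNE top: taken
r4=M[12]=19
r6=102+19=121
r4=M[12]=19
r6=121+19=140
r7=12+4=16
r2=3+1=4
CMP r2, #5  (cmp 4,5)
BNE top: taken
r4=M[16]=12
After step 37: r6 = 140.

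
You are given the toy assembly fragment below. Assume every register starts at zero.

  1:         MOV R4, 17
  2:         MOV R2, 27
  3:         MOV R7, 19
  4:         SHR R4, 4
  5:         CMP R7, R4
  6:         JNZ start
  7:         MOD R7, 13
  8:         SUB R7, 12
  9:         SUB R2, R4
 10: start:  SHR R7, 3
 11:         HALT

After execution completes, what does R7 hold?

2

R4=17
R2=27
R7=19
R4=17>>4=1
CMP R7, R4  (cmp 19,1)
JNZ start: taken
R7=19>>3=2
halt.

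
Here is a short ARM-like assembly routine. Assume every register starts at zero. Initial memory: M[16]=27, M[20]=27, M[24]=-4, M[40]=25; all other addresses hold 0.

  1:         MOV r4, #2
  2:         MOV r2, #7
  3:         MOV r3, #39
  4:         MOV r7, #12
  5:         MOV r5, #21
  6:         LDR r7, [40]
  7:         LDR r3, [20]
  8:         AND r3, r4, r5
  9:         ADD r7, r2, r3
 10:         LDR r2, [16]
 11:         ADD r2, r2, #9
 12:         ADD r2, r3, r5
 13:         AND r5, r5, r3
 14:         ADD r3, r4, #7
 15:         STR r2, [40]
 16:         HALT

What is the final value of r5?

MOV r4, #2 → r4=2
MOV r2, #7 → r2=7
MOV r3, #39 → r3=39
MOV r7, #12 → r7=12
MOV r5, #21 → r5=21
LDR r7, [40] → r7=M[40]=25
LDR r3, [20] → r3=M[20]=27
AND r3, r4, r5 → r3=2&21=0
ADD r7, r2, r3 → r7=7+0=7
LDR r2, [16] → r2=M[16]=27
ADD r2, r2, #9 → r2=27+9=36
ADD r2, r3, r5 → r2=0+21=21
AND r5, r5, r3 → r5=21&0=0
ADD r3, r4, #7 → r3=2+7=9
STR r2, [40] → M[40]=21
halt.

0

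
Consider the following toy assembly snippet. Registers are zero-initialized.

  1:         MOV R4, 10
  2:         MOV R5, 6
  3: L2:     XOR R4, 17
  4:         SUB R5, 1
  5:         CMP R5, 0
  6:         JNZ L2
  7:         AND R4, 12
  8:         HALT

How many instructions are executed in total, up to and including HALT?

28

MOV R4, 10 → R4=10
MOV R5, 6 → R5=6
XOR R4, 17 → R4=10^17=27
SUB R5, 1 → R5=6-1=5
CMP R5, 0  (cmp 5,0)
JNZ L2: taken
XOR R4, 17 → R4=27^17=10
SUB R5, 1 → R5=5-1=4
CMP R5, 0  (cmp 4,0)
JNZ L2: taken
XOR R4, 17 → R4=10^17=27
SUB R5, 1 → R5=4-1=3
CMP R5, 0  (cmp 3,0)
JNZ L2: taken
XOR R4, 17 → R4=27^17=10
SUB R5, 1 → R5=3-1=2
CMP R5, 0  (cmp 2,0)
JNZ L2: taken
XOR R4, 17 → R4=10^17=27
SUB R5, 1 → R5=2-1=1
CMP R5, 0  (cmp 1,0)
JNZ L2: taken
XOR R4, 17 → R4=27^17=10
SUB R5, 1 → R5=1-1=0
CMP R5, 0  (cmp 0,0)
JNZ L2: not taken
AND R4, 12 → R4=10&12=8
halt.
Total executed instructions: 28.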